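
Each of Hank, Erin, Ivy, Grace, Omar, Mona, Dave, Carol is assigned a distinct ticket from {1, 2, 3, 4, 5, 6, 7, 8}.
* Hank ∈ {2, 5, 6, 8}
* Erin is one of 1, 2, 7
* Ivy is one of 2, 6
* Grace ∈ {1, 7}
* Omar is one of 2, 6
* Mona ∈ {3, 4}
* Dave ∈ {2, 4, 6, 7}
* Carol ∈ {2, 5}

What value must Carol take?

The 8 variables draw from only 8 values {1, 2, 3, 4, 5, 6, 7, 8}, so each is used; only Mona can be 3, hence Mona = 3.
The 7 still-open variables together cover exactly {1, 2, 4, 5, 6, 7, 8} — 7 values for 7 variables — and 4 appears only in Dave's list, so Dave = 4.
The 6 still-open variables draw from only 6 values {1, 2, 5, 6, 7, 8}, so each is used; only Hank can be 8, hence Hank = 8.
The 5 still-open variables draw from only 5 values {1, 2, 5, 6, 7}, so each is used; only Carol can be 5, hence Carol = 5.

5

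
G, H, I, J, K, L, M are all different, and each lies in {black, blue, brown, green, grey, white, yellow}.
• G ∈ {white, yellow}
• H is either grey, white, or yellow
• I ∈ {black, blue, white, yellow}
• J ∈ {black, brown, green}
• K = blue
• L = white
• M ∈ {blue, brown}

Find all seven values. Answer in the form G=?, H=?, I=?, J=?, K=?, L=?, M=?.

G=yellow, H=grey, I=black, J=green, K=blue, L=white, M=brown

K's domain is down to {blue}, so K = blue. Eliminate blue elsewhere: I, M.
L must be white (only option left). Eliminate white elsewhere: G, H, I.
M's domain is down to {brown}, so M = brown. Strike brown from J.
G's domain is down to {yellow}, so G = yellow. Strike yellow from H, I.
That leaves H = grey.
That leaves I = black. Eliminate black elsewhere: J.
That leaves J = green.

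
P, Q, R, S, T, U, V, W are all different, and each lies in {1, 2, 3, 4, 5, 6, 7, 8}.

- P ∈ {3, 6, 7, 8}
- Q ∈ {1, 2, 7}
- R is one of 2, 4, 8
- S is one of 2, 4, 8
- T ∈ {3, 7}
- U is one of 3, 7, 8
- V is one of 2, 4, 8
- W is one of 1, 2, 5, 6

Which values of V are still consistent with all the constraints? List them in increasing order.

2, 4, 8

The 8 variables together cover exactly {1, 2, 3, 4, 5, 6, 7, 8} — 8 values for 8 variables — and 5 appears only in W's list, so W = 5.
Among the 7 still-open variables, 1 fits only Q (and all 7 values in {1, 2, 3, 4, 6, 7, 8} must be used), so Q = 1.
Among the 6 still-open variables, 6 fits only P (and all 6 values in {2, 3, 4, 6, 7, 8} must be used), so P = 6.
The 3 variables R, S, V are confined to {2, 4, 8}, which locks those values in; drop them from U.
No further eliminations apply; V can still be any of 2, 4, 8.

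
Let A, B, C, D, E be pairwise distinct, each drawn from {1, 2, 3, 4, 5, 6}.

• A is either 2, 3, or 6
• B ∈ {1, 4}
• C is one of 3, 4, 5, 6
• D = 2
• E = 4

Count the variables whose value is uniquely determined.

3

D must be 2 (only option left). Strike 2 from A.
That leaves E = 4. So B, C can't be 4.
That leaves B = 1.
Determined: B=1, D=2, E=4. The other variables each still have more than one consistent value. That makes 3.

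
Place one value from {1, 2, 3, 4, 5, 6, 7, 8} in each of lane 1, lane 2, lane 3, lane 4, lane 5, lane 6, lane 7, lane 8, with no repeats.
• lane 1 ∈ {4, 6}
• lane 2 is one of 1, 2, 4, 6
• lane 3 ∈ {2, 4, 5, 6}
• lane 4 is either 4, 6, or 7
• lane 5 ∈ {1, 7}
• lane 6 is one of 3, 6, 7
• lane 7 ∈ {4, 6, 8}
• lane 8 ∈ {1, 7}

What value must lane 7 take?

8

Among the 8 variables, 3 fits only lane 6 (and all 8 values in {1, 2, 3, 4, 5, 6, 7, 8} must be used), so lane 6 = 3.
Among the 7 still-open variables, 5 fits only lane 3 (and all 7 values in {1, 2, 4, 5, 6, 7, 8} must be used), so lane 3 = 5.
The 6 still-open variables together cover exactly {1, 2, 4, 6, 7, 8} — 6 values for 6 variables — and 2 appears only in lane 2's list, so lane 2 = 2.
Among the 5 still-open variables, 8 fits only lane 7 (and all 5 values in {1, 4, 6, 7, 8} must be used), so lane 7 = 8.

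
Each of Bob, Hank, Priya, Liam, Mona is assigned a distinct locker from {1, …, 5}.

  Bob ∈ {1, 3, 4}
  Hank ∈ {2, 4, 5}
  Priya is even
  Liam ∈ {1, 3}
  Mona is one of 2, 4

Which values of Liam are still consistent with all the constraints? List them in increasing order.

1, 3

Among the 5 variables, 5 fits only Hank (and all 5 values in {1, 2, 3, 4, 5} must be used), so Hank = 5.
Priya and Mona between them cover only {2, 4} — a naked pair. Remove those values from Bob.
No further eliminations apply; Liam can still be any of 1, 3.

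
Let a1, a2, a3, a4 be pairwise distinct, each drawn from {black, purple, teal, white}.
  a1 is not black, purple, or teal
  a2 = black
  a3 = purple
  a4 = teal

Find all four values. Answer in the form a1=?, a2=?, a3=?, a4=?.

a1 has just one choice, so a1 = white.
That leaves a2 = black.
a3 must be purple (only option left).
a4's domain is down to {teal}, so a4 = teal.

a1=white, a2=black, a3=purple, a4=teal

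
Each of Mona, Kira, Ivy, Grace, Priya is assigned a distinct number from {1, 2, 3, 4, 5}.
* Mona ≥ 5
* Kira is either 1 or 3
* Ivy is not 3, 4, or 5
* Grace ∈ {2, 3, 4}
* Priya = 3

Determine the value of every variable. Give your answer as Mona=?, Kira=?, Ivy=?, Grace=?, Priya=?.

Mona must be 5 (only option left).
Priya has just one choice, so Priya = 3. So Kira, Grace can't be 3.
Kira must be 1 (only option left). So Ivy can't be 1.
Ivy must be 2 (only option left). Strike 2 from Grace.
Grace has just one choice, so Grace = 4.

Mona=5, Kira=1, Ivy=2, Grace=4, Priya=3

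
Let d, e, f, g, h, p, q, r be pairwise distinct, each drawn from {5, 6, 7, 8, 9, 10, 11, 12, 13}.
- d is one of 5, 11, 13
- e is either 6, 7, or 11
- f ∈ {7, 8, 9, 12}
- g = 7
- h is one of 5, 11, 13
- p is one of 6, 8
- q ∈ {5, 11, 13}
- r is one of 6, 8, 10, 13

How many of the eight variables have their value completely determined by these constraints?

4

g must be 7 (only option left). Eliminate 7 elsewhere: e, f.
The 3 variables d, h, q are confined to {5, 11, 13}, which locks those values in; drop them from e, r.
e's domain is down to {6}, so e = 6. So p, r can't be 6.
p must be 8 (only option left). Strike 8 from f, r.
r has just one choice, so r = 10.
Determined: e=6, g=7, p=8, r=10. The other variables each still have more than one consistent value. That makes 4.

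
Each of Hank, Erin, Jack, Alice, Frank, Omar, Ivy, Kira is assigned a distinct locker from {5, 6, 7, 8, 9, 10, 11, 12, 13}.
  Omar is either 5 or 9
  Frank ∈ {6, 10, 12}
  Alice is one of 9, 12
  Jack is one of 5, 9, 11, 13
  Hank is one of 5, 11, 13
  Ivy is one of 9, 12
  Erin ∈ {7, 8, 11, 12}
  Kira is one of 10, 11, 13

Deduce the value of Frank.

6

Alice and Ivy share exactly the 2 values {9, 12}; by pigeonhole those values go to them, so strike 9, 12 from Erin, Jack, Frank, Omar.
Omar's domain is down to {5}, so Omar = 5. Remove 5 from Hank, Jack.
Hank and Jack share exactly the 2 values {11, 13}; by pigeonhole those values go to them, so strike 11, 13 from Erin, Kira.
Kira must be 10 (only option left). Eliminate 10 elsewhere: Frank.
So Frank = 6.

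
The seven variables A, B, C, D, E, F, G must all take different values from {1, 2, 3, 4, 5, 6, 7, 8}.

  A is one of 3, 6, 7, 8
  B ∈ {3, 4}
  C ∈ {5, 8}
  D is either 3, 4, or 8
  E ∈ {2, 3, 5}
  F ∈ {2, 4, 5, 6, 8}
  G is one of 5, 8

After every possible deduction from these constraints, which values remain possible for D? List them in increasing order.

The 7 variables together cover exactly {2, 3, 4, 5, 6, 7, 8} — 7 values for 7 variables — and 7 appears only in A's list, so A = 7.
The 6 still-open variables together cover exactly {2, 3, 4, 5, 6, 8} — 6 values for 6 variables — and 6 appears only in F's list, so F = 6.
The 5 still-open variables draw from only 5 values {2, 3, 4, 5, 8}, so each is used; only E can be 2, hence E = 2.
The 2 variables C and G are confined to {5, 8}, which locks those values in; drop them from D.
No further eliminations apply; D can still be any of 3, 4.

3, 4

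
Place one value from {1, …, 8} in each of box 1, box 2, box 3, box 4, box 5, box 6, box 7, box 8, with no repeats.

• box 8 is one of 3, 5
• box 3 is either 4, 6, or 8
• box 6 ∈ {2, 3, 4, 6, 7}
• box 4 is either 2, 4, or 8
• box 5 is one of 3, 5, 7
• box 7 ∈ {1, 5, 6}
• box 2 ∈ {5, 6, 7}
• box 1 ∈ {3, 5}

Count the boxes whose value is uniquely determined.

The 8 variables draw from only 8 values {1, 2, 3, 4, 5, 6, 7, 8}, so each is used; only box 7 can be 1, hence box 7 = 1.
box 1 and box 8 between them cover only {3, 5} — a naked pair. Remove those values from box 2, box 5, box 6.
box 5's domain is down to {7}, so box 5 = 7. So box 2, box 6 can't be 7.
box 2 has just one choice, so box 2 = 6. Remove 6 from box 3, box 6.
Determined: box 2=6, box 5=7, box 7=1. The other boxes each still have more than one consistent value. That makes 3.

3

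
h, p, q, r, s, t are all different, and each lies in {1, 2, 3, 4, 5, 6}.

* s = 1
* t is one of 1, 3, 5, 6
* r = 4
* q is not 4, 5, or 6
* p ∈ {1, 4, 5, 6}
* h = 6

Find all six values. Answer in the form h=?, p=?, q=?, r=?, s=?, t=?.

h must be 6 (only option left). Remove 6 from p, t.
r has just one choice, so r = 4. Eliminate 4 elsewhere: p.
s's domain is down to {1}, so s = 1. Strike 1 from p, q, t.
p must be 5 (only option left). Remove 5 from t.
t has just one choice, so t = 3. Strike 3 from q.
That leaves q = 2.

h=6, p=5, q=2, r=4, s=1, t=3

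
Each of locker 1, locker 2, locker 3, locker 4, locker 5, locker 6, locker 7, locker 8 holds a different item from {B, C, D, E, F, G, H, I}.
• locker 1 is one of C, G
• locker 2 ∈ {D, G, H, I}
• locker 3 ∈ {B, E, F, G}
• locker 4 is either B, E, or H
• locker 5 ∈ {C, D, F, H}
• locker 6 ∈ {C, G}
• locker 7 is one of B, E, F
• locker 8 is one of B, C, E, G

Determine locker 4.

H

The 8 variables together cover exactly {B, C, D, E, F, G, H, I} — 8 values for 8 variables — and I appears only in locker 2's list, so locker 2 = I.
Among the 7 still-open variables, D fits only locker 5 (and all 7 values in {B, C, D, E, F, G, H} must be used), so locker 5 = D.
The 6 still-open variables together cover exactly {B, C, E, F, G, H} — 6 values for 6 variables — and H appears only in locker 4's list, so locker 4 = H.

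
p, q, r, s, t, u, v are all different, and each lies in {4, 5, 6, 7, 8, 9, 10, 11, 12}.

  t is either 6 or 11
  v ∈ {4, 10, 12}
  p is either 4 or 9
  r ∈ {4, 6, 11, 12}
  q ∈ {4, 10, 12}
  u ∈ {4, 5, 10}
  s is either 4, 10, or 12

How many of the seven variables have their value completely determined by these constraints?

2

Among the 7 variables, 5 fits only u (and all 7 values in {4, 5, 6, 9, 10, 11, 12} must be used), so u = 5.
The 6 still-open variables draw from only 6 values {4, 6, 9, 10, 11, 12}, so each is used; only p can be 9, hence p = 9.
q, s, v between them cover only {4, 10, 12} — a naked triple. Remove those values from r.
Determined: p=9, u=5. The other variables each still have more than one consistent value. That makes 2.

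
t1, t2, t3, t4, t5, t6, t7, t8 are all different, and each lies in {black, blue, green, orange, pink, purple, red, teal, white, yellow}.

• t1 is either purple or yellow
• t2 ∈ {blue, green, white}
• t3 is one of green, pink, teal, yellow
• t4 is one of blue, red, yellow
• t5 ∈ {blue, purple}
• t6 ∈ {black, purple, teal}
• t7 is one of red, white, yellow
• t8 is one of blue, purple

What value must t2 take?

t5 and t8 between them cover only {blue, purple} — a naked pair. Remove those values from t1, t2, t4, t6.
t1's domain is down to {yellow}, so t1 = yellow. So t3, t4, t7 can't be yellow.
t4's domain is down to {red}, so t4 = red. Strike red from t7.
t7 has just one choice, so t7 = white. Strike white from t2.
So t2 = green.

green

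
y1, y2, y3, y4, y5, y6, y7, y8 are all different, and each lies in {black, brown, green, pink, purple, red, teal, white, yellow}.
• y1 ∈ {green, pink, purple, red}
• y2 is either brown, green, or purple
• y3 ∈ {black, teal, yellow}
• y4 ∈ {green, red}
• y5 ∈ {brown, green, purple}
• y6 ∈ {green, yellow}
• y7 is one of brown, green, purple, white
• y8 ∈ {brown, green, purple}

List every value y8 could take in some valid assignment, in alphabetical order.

brown, green, purple

The 3 variables y2, y5, y8 are confined to {brown, green, purple}, which locks those values in; drop them from y1, y4, y6, y7.
That leaves y4 = red. Remove red from y1.
y6 has just one choice, so y6 = yellow. Strike yellow from y3.
y7 has just one choice, so y7 = white.
y1 must be pink (only option left).
No further eliminations apply; y8 can still be any of brown, green, purple.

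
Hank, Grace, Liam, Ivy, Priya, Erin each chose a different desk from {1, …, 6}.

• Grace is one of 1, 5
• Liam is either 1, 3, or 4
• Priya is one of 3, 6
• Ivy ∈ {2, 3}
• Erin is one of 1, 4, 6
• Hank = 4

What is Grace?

5

Hank has just one choice, so Hank = 4. Remove 4 from Liam, Erin.
The 5 still-open variables together cover exactly {1, 2, 3, 5, 6} — 5 values for 5 variables — and 2 appears only in Ivy's list, so Ivy = 2.
Among the 4 still-open variables, 5 fits only Grace (and all 4 values in {1, 3, 5, 6} must be used), so Grace = 5.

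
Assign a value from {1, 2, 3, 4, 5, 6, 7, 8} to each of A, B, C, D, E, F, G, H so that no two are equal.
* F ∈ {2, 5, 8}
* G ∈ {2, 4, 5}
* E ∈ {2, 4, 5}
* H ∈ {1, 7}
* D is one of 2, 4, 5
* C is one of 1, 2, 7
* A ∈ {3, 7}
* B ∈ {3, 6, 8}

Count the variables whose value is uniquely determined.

3

Among the 8 variables, 6 fits only B (and all 8 values in {1, 2, 3, 4, 5, 6, 7, 8} must be used), so B = 6.
Among the 7 still-open variables, 3 fits only A (and all 7 values in {1, 2, 3, 4, 5, 7, 8} must be used), so A = 3.
Among the 6 still-open variables, 8 fits only F (and all 6 values in {1, 2, 4, 5, 7, 8} must be used), so F = 8.
The 3 variables D, E, G are confined to {2, 4, 5}, which locks those values in; drop them from C.
Determined: A=3, B=6, F=8. The other variables each still have more than one consistent value. That makes 3.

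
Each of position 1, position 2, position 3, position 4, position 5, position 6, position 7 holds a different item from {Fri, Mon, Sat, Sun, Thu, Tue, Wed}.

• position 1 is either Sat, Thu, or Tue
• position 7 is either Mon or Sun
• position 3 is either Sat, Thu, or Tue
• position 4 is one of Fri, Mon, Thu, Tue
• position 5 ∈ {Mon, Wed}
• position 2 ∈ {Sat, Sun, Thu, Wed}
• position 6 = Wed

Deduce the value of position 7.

position 6's domain is down to {Wed}, so position 6 = Wed. Remove Wed from position 2, position 5.
That leaves position 5 = Mon. Eliminate Mon elsewhere: position 4, position 7.
So position 7 = Sun.

Sun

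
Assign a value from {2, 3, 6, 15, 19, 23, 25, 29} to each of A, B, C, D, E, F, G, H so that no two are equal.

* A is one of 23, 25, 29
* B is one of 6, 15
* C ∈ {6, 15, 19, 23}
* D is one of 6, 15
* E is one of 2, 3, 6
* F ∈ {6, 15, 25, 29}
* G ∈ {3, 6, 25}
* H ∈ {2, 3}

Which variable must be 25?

G

The 8 variables draw from only 8 values {2, 3, 6, 15, 19, 23, 25, 29}, so each is used; only C can be 19, hence C = 19.
The 7 still-open variables draw from only 7 values {2, 3, 6, 15, 23, 25, 29}, so each is used; only A can be 23, hence A = 23.
The 6 still-open variables draw from only 6 values {2, 3, 6, 15, 25, 29}, so each is used; only F can be 29, hence F = 29.
The 5 still-open variables together cover exactly {2, 3, 6, 15, 25} — 5 values for 5 variables — and 25 appears only in G's list, so G = 25.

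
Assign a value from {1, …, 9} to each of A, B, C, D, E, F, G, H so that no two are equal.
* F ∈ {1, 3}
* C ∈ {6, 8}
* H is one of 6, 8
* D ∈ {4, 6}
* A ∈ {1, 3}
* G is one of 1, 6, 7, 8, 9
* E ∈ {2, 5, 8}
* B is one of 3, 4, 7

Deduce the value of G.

9

A and F share exactly the 2 values {1, 3}; by pigeonhole those values go to them, so strike 1, 3 from B, G.
C and H between them cover only {6, 8} — a naked pair. Remove those values from D, E, G.
That leaves D = 4. So B can't be 4.
B has just one choice, so B = 7. So G can't be 7.
So G = 9.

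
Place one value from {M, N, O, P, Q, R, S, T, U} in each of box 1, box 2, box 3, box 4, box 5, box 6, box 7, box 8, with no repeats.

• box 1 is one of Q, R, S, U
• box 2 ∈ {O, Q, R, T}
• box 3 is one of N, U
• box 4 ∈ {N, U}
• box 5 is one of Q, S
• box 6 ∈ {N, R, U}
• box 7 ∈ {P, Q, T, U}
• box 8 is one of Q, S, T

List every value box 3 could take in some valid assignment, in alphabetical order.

The 8 variables together cover exactly {N, O, P, Q, R, S, T, U} — 8 values for 8 variables — and O appears only in box 2's list, so box 2 = O.
Among the 7 still-open variables, P fits only box 7 (and all 7 values in {N, P, Q, R, S, T, U} must be used), so box 7 = P.
The 6 still-open variables together cover exactly {N, Q, R, S, T, U} — 6 values for 6 variables — and T appears only in box 8's list, so box 8 = T.
box 3 and box 4 share exactly the 2 values {N, U}; by pigeonhole those values go to them, so strike N, U from box 1, box 6.
box 6 has just one choice, so box 6 = R. Remove R from box 1.
No further eliminations apply; box 3 can still be any of N, U.

N, U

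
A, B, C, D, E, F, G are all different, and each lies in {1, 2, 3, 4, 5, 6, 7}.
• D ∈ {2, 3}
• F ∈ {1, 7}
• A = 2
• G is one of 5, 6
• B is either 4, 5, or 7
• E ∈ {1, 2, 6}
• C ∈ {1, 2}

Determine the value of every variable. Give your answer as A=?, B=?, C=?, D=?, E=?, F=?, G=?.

A has just one choice, so A = 2. Eliminate 2 elsewhere: C, D, E.
C must be 1 (only option left). So E, F can't be 1.
D must be 3 (only option left).
E has just one choice, so E = 6. Remove 6 from G.
F has just one choice, so F = 7. Remove 7 from B.
G has just one choice, so G = 5. So B can't be 5.
That leaves B = 4.

A=2, B=4, C=1, D=3, E=6, F=7, G=5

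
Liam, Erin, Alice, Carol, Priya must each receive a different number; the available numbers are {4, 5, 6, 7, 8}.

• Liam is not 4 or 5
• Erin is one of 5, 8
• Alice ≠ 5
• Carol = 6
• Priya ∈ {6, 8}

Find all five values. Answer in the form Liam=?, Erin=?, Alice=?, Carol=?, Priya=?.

Liam=7, Erin=5, Alice=4, Carol=6, Priya=8

Carol must be 6 (only option left). Strike 6 from Liam, Alice, Priya.
Priya must be 8 (only option left). Eliminate 8 elsewhere: Liam, Erin, Alice.
Liam must be 7 (only option left). Eliminate 7 elsewhere: Alice.
That leaves Erin = 5.
Alice must be 4 (only option left).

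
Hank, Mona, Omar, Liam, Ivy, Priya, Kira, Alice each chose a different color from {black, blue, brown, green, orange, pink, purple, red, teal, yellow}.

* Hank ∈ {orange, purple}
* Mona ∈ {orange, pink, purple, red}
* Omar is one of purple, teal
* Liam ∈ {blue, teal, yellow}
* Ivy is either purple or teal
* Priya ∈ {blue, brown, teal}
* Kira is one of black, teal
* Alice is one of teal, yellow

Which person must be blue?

Liam

The 2 variables Omar and Ivy are confined to {purple, teal}, which locks those values in; drop them from Hank, Mona, Liam, Priya, Kira, Alice.
That leaves Hank = orange. Strike orange from Mona.
Kira's domain is down to {black}, so Kira = black.
That leaves Alice = yellow. Remove yellow from Liam.
So blue goes to Liam.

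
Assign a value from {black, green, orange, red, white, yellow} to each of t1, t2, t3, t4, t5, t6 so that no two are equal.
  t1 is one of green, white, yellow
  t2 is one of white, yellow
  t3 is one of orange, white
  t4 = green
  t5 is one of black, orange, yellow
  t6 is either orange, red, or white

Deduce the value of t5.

black

t4's domain is down to {green}, so t4 = green. Strike green from t1.
Among the 5 still-open variables, black fits only t5 (and all 5 values in {black, orange, red, white, yellow} must be used), so t5 = black.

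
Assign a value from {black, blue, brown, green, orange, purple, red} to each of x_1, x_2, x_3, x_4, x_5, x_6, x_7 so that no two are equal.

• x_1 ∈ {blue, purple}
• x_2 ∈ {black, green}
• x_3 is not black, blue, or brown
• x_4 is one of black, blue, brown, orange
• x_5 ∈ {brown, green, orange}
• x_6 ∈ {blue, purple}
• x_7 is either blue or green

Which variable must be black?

x_2

The 7 variables draw from only 7 values {black, blue, brown, green, orange, purple, red}, so each is used; only x_3 can be red, hence x_3 = red.
The 2 variables x_1 and x_6 are confined to {blue, purple}, which locks those values in; drop them from x_4, x_7.
x_7 must be green (only option left). Strike green from x_2, x_5.
So black goes to x_2.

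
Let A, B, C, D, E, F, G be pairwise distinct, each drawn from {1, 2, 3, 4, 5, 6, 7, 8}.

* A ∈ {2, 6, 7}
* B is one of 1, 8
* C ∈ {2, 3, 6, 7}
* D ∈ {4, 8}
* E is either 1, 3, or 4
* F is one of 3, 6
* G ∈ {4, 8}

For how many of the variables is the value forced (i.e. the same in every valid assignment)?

The 2 variables D and G are confined to {4, 8}, which locks those values in; drop them from B, E.
B's domain is down to {1}, so B = 1. So E can't be 1.
E's domain is down to {3}, so E = 3. So C, F can't be 3.
That leaves F = 6. Strike 6 from A, C.
Determined: B=1, E=3, F=6. The other variables each still have more than one consistent value. That makes 3.

3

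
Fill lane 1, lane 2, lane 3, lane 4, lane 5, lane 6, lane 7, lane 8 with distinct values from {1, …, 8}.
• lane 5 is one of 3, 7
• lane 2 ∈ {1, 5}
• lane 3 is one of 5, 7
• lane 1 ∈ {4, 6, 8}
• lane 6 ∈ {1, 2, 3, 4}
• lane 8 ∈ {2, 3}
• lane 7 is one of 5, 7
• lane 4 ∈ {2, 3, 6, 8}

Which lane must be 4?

lane 6

The 2 variables lane 3 and lane 7 are confined to {5, 7}, which locks those values in; drop them from lane 2, lane 5.
lane 2 has just one choice, so lane 2 = 1. So lane 6 can't be 1.
lane 5's domain is down to {3}, so lane 5 = 3. Eliminate 3 elsewhere: lane 4, lane 6, lane 8.
lane 8 must be 2 (only option left). Eliminate 2 elsewhere: lane 4, lane 6.
So 4 goes to lane 6.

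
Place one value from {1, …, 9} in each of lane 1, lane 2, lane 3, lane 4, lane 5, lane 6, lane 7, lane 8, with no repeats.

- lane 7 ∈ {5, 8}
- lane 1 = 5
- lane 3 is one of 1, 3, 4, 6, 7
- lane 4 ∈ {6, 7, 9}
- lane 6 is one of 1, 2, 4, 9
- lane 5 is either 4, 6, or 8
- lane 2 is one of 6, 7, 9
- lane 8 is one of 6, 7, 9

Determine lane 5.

lane 1 has just one choice, so lane 1 = 5. Eliminate 5 elsewhere: lane 7.
That leaves lane 7 = 8. Remove 8 from lane 5.
The 3 variables lane 2, lane 4, lane 8 are confined to {6, 7, 9}, which locks those values in; drop them from lane 3, lane 5, lane 6.
So lane 5 = 4.

4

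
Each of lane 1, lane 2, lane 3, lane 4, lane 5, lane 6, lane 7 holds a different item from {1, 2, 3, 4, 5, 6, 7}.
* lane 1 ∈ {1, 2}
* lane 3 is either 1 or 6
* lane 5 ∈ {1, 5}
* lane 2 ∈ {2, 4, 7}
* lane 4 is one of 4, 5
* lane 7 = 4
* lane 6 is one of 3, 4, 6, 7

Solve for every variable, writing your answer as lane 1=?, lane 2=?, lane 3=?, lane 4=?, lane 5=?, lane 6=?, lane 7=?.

lane 1=2, lane 2=7, lane 3=6, lane 4=5, lane 5=1, lane 6=3, lane 7=4

lane 7's domain is down to {4}, so lane 7 = 4. So lane 2, lane 4, lane 6 can't be 4.
lane 4's domain is down to {5}, so lane 4 = 5. Remove 5 from lane 5.
That leaves lane 5 = 1. Strike 1 from lane 1, lane 3.
That leaves lane 1 = 2. Strike 2 from lane 2.
That leaves lane 2 = 7. Eliminate 7 elsewhere: lane 6.
lane 3 has just one choice, so lane 3 = 6. Strike 6 from lane 6.
lane 6 must be 3 (only option left).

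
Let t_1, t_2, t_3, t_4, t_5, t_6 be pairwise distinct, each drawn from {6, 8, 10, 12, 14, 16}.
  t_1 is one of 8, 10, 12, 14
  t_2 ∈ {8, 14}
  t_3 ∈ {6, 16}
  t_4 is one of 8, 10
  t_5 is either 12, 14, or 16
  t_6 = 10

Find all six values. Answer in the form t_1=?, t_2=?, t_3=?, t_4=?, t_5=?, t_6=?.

t_1=12, t_2=14, t_3=6, t_4=8, t_5=16, t_6=10

t_6 must be 10 (only option left). Remove 10 from t_1, t_4.
t_4's domain is down to {8}, so t_4 = 8. Remove 8 from t_1, t_2.
t_2 has just one choice, so t_2 = 14. Strike 14 from t_1, t_5.
t_1 must be 12 (only option left). Eliminate 12 elsewhere: t_5.
That leaves t_5 = 16. Eliminate 16 elsewhere: t_3.
t_3 must be 6 (only option left).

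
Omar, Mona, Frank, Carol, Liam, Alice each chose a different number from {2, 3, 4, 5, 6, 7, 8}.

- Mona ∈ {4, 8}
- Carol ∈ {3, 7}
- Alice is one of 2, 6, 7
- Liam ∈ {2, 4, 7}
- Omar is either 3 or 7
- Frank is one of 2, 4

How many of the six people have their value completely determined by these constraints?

2

The 6 variables draw from only 6 values {2, 3, 4, 6, 7, 8}, so each is used; only Alice can be 6, hence Alice = 6.
The 5 still-open variables draw from only 5 values {2, 3, 4, 7, 8}, so each is used; only Mona can be 8, hence Mona = 8.
The 2 variables Omar and Carol are confined to {3, 7}, which locks those values in; drop them from Liam.
Determined: Mona=8, Alice=6. The other people each still have more than one consistent value. That makes 2.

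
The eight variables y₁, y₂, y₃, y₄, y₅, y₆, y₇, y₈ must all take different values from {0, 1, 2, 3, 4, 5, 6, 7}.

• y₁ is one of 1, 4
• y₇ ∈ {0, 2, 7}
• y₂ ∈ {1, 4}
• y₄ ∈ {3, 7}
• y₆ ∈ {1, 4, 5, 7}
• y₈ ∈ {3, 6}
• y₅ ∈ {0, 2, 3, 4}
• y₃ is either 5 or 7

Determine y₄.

3

Among the 8 variables, 6 fits only y₈ (and all 8 values in {0, 1, 2, 3, 4, 5, 6, 7} must be used), so y₈ = 6.
y₁ and y₂ share exactly the 2 values {1, 4}; by pigeonhole those values go to them, so strike 1, 4 from y₅, y₆.
y₃ and y₆ between them cover only {5, 7} — a naked pair. Remove those values from y₄, y₇.
So y₄ = 3.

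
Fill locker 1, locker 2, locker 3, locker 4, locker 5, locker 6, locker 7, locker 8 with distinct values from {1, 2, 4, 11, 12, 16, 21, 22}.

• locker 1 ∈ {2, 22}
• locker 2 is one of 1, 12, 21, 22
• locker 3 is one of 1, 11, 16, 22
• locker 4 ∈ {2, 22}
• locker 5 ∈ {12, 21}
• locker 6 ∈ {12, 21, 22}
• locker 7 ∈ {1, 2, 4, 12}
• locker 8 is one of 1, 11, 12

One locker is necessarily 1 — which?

The 8 variables together cover exactly {1, 2, 4, 11, 12, 16, 21, 22} — 8 values for 8 variables — and 4 appears only in locker 7's list, so locker 7 = 4.
The 7 still-open variables together cover exactly {1, 2, 11, 12, 16, 21, 22} — 7 values for 7 variables — and 16 appears only in locker 3's list, so locker 3 = 16.
The 6 still-open variables draw from only 6 values {1, 2, 11, 12, 21, 22}, so each is used; only locker 8 can be 11, hence locker 8 = 11.
The 5 still-open variables together cover exactly {1, 2, 12, 21, 22} — 5 values for 5 variables — and 1 appears only in locker 2's list, so locker 2 = 1.

locker 2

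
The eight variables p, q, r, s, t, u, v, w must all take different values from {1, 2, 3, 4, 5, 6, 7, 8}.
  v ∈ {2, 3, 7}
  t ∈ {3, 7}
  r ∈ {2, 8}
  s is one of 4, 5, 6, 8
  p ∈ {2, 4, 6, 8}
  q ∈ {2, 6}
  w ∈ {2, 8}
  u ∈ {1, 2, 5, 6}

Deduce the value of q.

6

The 8 variables together cover exactly {1, 2, 3, 4, 5, 6, 7, 8} — 8 values for 8 variables — and 1 appears only in u's list, so u = 1.
The 7 still-open variables draw from only 7 values {2, 3, 4, 5, 6, 7, 8}, so each is used; only s can be 5, hence s = 5.
The 6 still-open variables draw from only 6 values {2, 3, 4, 6, 7, 8}, so each is used; only p can be 4, hence p = 4.
Among the 5 still-open variables, 6 fits only q (and all 5 values in {2, 3, 6, 7, 8} must be used), so q = 6.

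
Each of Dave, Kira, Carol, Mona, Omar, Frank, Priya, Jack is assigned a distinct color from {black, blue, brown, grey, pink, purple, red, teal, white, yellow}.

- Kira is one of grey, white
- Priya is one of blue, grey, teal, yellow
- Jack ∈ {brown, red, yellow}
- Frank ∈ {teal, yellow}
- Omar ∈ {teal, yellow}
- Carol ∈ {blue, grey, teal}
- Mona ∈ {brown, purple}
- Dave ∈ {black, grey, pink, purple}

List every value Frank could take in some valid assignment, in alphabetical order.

teal, yellow

Omar and Frank between them cover only {teal, yellow} — a naked pair. Remove those values from Carol, Priya, Jack.
The 2 variables Carol and Priya are confined to {blue, grey}, which locks those values in; drop them from Dave, Kira.
Kira must be white (only option left).
No further eliminations apply; Frank can still be any of teal, yellow.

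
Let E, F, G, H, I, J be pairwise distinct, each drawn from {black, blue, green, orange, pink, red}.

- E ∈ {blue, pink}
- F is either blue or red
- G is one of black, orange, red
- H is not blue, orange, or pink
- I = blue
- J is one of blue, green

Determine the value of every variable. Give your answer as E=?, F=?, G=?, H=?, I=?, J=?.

E=pink, F=red, G=orange, H=black, I=blue, J=green

I must be blue (only option left). So E, F, J can't be blue.
J's domain is down to {green}, so J = green. Eliminate green elsewhere: H.
E has just one choice, so E = pink.
F has just one choice, so F = red. Eliminate red elsewhere: G, H.
H must be black (only option left). So G can't be black.
G's domain is down to {orange}, so G = orange.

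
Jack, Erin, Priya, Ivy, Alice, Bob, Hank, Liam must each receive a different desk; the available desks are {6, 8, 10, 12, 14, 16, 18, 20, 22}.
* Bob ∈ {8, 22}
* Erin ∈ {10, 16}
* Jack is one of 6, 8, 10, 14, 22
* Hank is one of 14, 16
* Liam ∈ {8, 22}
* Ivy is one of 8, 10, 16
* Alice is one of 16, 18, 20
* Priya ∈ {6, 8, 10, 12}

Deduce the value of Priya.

The 2 variables Bob and Liam are confined to {8, 22}, which locks those values in; drop them from Jack, Priya, Ivy.
Erin and Ivy between them cover only {10, 16} — a naked pair. Remove those values from Jack, Priya, Alice, Hank.
That leaves Hank = 14. Strike 14 from Jack.
Jack's domain is down to {6}, so Jack = 6. So Priya can't be 6.
So Priya = 12.

12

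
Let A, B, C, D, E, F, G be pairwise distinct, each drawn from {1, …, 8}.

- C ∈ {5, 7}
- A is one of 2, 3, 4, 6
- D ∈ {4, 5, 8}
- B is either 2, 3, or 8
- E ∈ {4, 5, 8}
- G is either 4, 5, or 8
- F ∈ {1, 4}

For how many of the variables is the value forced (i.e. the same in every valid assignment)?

2

D, E, G between them cover only {4, 5, 8} — a naked triple. Remove those values from A, B, C, F.
C has just one choice, so C = 7.
F's domain is down to {1}, so F = 1.
Determined: C=7, F=1. The other variables each still have more than one consistent value. That makes 2.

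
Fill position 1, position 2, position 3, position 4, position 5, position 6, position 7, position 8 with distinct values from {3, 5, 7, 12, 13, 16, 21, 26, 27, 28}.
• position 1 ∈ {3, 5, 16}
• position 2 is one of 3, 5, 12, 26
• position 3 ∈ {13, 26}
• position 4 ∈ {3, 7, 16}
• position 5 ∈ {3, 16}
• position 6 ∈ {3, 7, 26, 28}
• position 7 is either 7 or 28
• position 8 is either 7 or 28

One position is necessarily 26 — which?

Among the 8 variables, 12 fits only position 2 (and all 8 values in {3, 5, 7, 12, 13, 16, 26, 28} must be used), so position 2 = 12.
The 7 still-open variables draw from only 7 values {3, 5, 7, 13, 16, 26, 28}, so each is used; only position 1 can be 5, hence position 1 = 5.
The 6 still-open variables draw from only 6 values {3, 7, 13, 16, 26, 28}, so each is used; only position 3 can be 13, hence position 3 = 13.
The 5 still-open variables together cover exactly {3, 7, 16, 26, 28} — 5 values for 5 variables — and 26 appears only in position 6's list, so position 6 = 26.

position 6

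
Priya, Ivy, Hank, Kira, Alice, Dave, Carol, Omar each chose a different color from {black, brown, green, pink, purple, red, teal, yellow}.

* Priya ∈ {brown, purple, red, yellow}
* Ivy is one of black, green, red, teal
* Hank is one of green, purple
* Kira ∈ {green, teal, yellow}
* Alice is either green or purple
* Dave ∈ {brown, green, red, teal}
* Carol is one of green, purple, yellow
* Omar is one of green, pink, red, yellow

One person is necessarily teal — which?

Kira

The 8 variables draw from only 8 values {black, brown, green, pink, purple, red, teal, yellow}, so each is used; only Ivy can be black, hence Ivy = black.
Among the 7 still-open variables, pink fits only Omar (and all 7 values in {brown, green, pink, purple, red, teal, yellow} must be used), so Omar = pink.
Hank and Alice share exactly the 2 values {green, purple}; by pigeonhole those values go to them, so strike green, purple from Priya, Kira, Dave, Carol.
Carol has just one choice, so Carol = yellow. Strike yellow from Priya, Kira.
So teal goes to Kira.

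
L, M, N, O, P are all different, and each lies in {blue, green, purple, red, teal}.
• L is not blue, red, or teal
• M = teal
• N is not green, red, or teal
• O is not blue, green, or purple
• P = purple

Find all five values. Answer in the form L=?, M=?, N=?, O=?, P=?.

M's domain is down to {teal}, so M = teal. Eliminate teal elsewhere: O.
O has just one choice, so O = red.
P must be purple (only option left). So L, N can't be purple.
L has just one choice, so L = green.
N must be blue (only option left).

L=green, M=teal, N=blue, O=red, P=purple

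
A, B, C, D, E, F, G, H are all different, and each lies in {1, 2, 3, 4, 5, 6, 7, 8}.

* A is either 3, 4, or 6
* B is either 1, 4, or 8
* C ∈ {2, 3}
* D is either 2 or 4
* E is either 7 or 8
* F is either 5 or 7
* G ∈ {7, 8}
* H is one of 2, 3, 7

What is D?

Among the 8 variables, 1 fits only B (and all 8 values in {1, 2, 3, 4, 5, 6, 7, 8} must be used), so B = 1.
The 7 still-open variables draw from only 7 values {2, 3, 4, 5, 6, 7, 8}, so each is used; only F can be 5, hence F = 5.
The 6 still-open variables draw from only 6 values {2, 3, 4, 6, 7, 8}, so each is used; only A can be 6, hence A = 6.
The 5 still-open variables together cover exactly {2, 3, 4, 7, 8} — 5 values for 5 variables — and 4 appears only in D's list, so D = 4.

4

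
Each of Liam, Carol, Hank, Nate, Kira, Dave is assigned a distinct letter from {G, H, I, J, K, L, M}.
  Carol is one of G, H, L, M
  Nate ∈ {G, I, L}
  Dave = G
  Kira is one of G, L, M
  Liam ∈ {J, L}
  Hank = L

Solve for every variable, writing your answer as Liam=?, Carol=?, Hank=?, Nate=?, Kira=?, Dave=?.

Hank has just one choice, so Hank = L. So Liam, Carol, Nate, Kira can't be L.
That leaves Dave = G. So Carol, Nate, Kira can't be G.
Liam must be J (only option left).
That leaves Nate = I.
Kira must be M (only option left). So Carol can't be M.
That leaves Carol = H.

Liam=J, Carol=H, Hank=L, Nate=I, Kira=M, Dave=G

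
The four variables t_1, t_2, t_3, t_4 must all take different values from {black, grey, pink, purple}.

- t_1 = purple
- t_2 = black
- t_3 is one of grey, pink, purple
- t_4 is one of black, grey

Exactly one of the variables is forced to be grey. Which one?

t_1's domain is down to {purple}, so t_1 = purple. Eliminate purple elsewhere: t_3.
That leaves t_2 = black. Eliminate black elsewhere: t_4.
So grey goes to t_4.

t_4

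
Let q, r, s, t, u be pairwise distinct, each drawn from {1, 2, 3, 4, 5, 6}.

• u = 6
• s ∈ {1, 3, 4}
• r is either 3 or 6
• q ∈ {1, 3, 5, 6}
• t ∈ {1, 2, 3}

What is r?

3

u has just one choice, so u = 6. Eliminate 6 elsewhere: q, r.
So r = 3.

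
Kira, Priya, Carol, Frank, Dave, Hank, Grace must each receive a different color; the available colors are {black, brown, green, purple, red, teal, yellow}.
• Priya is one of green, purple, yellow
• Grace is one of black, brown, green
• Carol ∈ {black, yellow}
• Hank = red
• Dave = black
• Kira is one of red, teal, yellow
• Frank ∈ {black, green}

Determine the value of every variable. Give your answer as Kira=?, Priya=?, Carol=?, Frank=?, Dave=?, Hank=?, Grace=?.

Dave must be black (only option left). Remove black from Carol, Frank, Grace.
Hank's domain is down to {red}, so Hank = red. Strike red from Kira.
That leaves Carol = yellow. Remove yellow from Kira, Priya.
Frank's domain is down to {green}, so Frank = green. Eliminate green elsewhere: Priya, Grace.
Grace's domain is down to {brown}, so Grace = brown.
Kira has just one choice, so Kira = teal.
That leaves Priya = purple.

Kira=teal, Priya=purple, Carol=yellow, Frank=green, Dave=black, Hank=red, Grace=brown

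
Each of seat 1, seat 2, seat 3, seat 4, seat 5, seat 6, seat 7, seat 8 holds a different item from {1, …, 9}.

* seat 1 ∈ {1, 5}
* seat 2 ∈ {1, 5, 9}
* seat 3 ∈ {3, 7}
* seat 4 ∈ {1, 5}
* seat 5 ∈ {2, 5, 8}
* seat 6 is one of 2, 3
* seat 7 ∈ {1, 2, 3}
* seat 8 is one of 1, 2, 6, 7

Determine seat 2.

Among the 8 variables, 6 fits only seat 8 (and all 8 values in {1, 2, 3, 5, 6, 7, 8, 9} must be used), so seat 8 = 6.
The 7 still-open variables together cover exactly {1, 2, 3, 5, 7, 8, 9} — 7 values for 7 variables — and 7 appears only in seat 3's list, so seat 3 = 7.
The 6 still-open variables draw from only 6 values {1, 2, 3, 5, 8, 9}, so each is used; only seat 5 can be 8, hence seat 5 = 8.
Among the 5 still-open variables, 9 fits only seat 2 (and all 5 values in {1, 2, 3, 5, 9} must be used), so seat 2 = 9.

9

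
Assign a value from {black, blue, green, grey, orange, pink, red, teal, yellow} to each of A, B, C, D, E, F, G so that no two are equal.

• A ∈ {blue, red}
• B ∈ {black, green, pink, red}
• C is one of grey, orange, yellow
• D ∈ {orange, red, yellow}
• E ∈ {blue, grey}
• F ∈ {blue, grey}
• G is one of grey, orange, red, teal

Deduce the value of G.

E and F between them cover only {blue, grey} — a naked pair. Remove those values from A, C, G.
A has just one choice, so A = red. Eliminate red elsewhere: B, D, G.
C and D between them cover only {orange, yellow} — a naked pair. Remove those values from G.
So G = teal.

teal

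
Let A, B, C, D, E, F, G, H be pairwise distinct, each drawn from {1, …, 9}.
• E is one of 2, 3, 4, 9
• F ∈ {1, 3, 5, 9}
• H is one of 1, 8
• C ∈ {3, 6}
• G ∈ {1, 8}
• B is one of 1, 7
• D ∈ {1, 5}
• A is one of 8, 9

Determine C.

6

G and H share exactly the 2 values {1, 8}; by pigeonhole those values go to them, so strike 1, 8 from A, B, D, F.
That leaves A = 9. Remove 9 from E, F.
B's domain is down to {7}, so B = 7.
D must be 5 (only option left). So F can't be 5.
F has just one choice, so F = 3. So C, E can't be 3.
So C = 6.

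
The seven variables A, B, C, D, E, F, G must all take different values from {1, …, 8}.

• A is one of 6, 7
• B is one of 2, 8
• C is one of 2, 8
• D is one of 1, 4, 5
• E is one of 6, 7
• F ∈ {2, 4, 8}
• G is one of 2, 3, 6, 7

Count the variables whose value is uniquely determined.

A and E share exactly the 2 values {6, 7}; by pigeonhole those values go to them, so strike 6, 7 from G.
B and C between them cover only {2, 8} — a naked pair. Remove those values from F, G.
F must be 4 (only option left). Eliminate 4 elsewhere: D.
G must be 3 (only option left).
Determined: F=4, G=3. The other variables each still have more than one consistent value. That makes 2.

2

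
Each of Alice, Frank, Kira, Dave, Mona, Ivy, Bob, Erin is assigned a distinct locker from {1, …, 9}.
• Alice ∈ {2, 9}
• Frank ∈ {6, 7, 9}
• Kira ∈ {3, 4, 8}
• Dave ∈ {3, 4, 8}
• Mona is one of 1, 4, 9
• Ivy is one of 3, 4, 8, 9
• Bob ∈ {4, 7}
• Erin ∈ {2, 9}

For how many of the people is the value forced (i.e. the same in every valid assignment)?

3

The 8 variables draw from only 8 values {1, 2, 3, 4, 6, 7, 8, 9}, so each is used; only Mona can be 1, hence Mona = 1.
The 7 still-open variables together cover exactly {2, 3, 4, 6, 7, 8, 9} — 7 values for 7 variables — and 6 appears only in Frank's list, so Frank = 6.
The 6 still-open variables draw from only 6 values {2, 3, 4, 7, 8, 9}, so each is used; only Bob can be 7, hence Bob = 7.
Alice and Erin share exactly the 2 values {2, 9}; by pigeonhole those values go to them, so strike 2, 9 from Ivy.
Determined: Frank=6, Mona=1, Bob=7. The other people each still have more than one consistent value. That makes 3.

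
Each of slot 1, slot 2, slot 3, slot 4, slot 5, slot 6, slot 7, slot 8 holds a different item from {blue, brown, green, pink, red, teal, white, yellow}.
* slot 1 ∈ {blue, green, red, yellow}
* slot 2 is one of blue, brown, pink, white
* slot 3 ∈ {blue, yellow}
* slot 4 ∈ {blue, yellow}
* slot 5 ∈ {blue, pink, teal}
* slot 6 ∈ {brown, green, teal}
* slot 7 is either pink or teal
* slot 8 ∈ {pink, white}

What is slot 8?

white

Among the 8 variables, red fits only slot 1 (and all 8 values in {blue, brown, green, pink, red, teal, white, yellow} must be used), so slot 1 = red.
Among the 7 still-open variables, green fits only slot 6 (and all 7 values in {blue, brown, green, pink, teal, white, yellow} must be used), so slot 6 = green.
Among the 6 still-open variables, brown fits only slot 2 (and all 6 values in {blue, brown, pink, teal, white, yellow} must be used), so slot 2 = brown.
Among the 5 still-open variables, white fits only slot 8 (and all 5 values in {blue, pink, teal, white, yellow} must be used), so slot 8 = white.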